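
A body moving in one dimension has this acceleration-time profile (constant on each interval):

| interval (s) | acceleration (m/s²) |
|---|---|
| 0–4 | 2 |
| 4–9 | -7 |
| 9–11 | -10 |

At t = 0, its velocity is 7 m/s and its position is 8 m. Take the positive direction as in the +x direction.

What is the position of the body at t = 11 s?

On each constant-a segment, Δv = aΔt and Δx = v₀Δt + ½aΔt²; chain segment to segment.
0–4 s: v starts 7 m/s; Δx = 7·4 + ½·2·4² = 44 m; v ends 15 m/s.
4–9 s: v starts 15 m/s; Δx = 15·5 + ½·-7·5² = -12.5 m; v ends -20 m/s.
9–11 s: v starts -20 m/s; Δx = -20·2 + ½·-10·2² = -60 m; v ends -40 m/s.
x(11) = 8 + Σ Δx = -20.5 m.

-20.5 m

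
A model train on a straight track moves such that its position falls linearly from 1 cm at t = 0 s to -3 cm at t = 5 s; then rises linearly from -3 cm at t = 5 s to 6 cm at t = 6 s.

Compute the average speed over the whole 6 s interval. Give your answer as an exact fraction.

Average speed = (total path length)/(elapsed time); on a piecewise-linear x-t graph the path length is Σ|Δx|.
0–5 s: |Δx| = |-3 − 1| = 4 cm
5–6 s: |Δx| = |6 − -3| = 9 cm
Total path = 13 cm; average speed = 13/6 = 13/6 cm/s.

13/6 cm/s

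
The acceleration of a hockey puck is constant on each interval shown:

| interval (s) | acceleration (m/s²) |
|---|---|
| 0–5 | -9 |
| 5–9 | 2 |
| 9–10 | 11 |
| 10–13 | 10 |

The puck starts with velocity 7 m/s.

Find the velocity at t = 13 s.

11 m/s

Δv equals the area under the a-t graph; then v = v₀ + Δv.
0–5 s: -9 × 5 = -45 m/s
5–9 s: 2 × 4 = 8 m/s
9–10 s: 11 × 1 = 11 m/s
10–13 s: 10 × 3 = 30 m/s
Δv = 4 m/s, so v(13) = 7 + (4) = 11 m/s.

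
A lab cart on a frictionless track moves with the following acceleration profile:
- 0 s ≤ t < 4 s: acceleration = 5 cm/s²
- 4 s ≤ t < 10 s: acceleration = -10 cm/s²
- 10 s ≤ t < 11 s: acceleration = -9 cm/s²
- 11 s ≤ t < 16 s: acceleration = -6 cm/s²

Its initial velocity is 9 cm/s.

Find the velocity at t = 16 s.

Δv equals the area under the a-t graph; then v = v₀ + Δv.
0–4 s: 5 × 4 = 20 cm/s
4–10 s: -10 × 6 = -60 cm/s
10–11 s: -9 × 1 = -9 cm/s
11–16 s: -6 × 5 = -30 cm/s
Δv = -79 cm/s, so v(16) = 9 + (-79) = -70 cm/s.

-70 cm/s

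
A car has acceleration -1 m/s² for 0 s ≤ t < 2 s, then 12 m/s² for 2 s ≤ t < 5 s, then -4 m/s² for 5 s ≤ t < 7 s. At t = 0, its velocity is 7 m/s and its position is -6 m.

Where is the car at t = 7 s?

149 m

On each constant-a segment, Δv = aΔt and Δx = v₀Δt + ½aΔt²; chain segment to segment.
0–2 s: v starts 7 m/s; Δx = 7·2 + ½·-1·2² = 12 m; v ends 5 m/s.
2–5 s: v starts 5 m/s; Δx = 5·3 + ½·12·3² = 69 m; v ends 41 m/s.
5–7 s: v starts 41 m/s; Δx = 41·2 + ½·-4·2² = 74 m; v ends 33 m/s.
x(7) = -6 + Σ Δx = 149 m.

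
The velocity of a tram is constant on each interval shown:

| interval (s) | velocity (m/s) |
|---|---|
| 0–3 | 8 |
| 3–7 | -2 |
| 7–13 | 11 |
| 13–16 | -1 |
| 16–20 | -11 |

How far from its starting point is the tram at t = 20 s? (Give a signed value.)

35 m

Displacement is the signed area under the v-t curve.
0–3 s: 8 × 3 = 24 m
3–7 s: -2 × 4 = -8 m
7–13 s: 11 × 6 = 66 m
13–16 s: -1 × 3 = -3 m
16–20 s: -11 × 4 = -44 m
Net displacement = 35 m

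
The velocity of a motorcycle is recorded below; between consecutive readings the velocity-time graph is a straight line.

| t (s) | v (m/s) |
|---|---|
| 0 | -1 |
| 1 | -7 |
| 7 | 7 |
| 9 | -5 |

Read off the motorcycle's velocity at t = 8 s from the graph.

On 7–9 s the graph is linear from 7 to -5 m/s: v(8) = 7 + (-5 − 7)·(8 − 7)/(9 − 7) = 1 m/s.

1 m/s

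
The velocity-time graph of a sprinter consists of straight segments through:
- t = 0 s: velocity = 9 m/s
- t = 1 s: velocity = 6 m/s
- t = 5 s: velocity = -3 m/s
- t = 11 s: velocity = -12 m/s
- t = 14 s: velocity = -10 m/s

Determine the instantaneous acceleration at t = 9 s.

Acceleration is the slope of the v-t graph on 5–11 s: (-12 − -3)/(11 − 5) = -1.5 m/s².

-1.5 m/s²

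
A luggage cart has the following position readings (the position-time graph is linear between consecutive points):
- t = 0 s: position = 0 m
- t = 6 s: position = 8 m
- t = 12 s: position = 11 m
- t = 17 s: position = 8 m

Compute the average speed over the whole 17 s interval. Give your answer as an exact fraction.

Average speed = (total path length)/(elapsed time); on a piecewise-linear x-t graph the path length is Σ|Δx|.
0–6 s: |Δx| = |8 − 0| = 8 m
6–12 s: |Δx| = |11 − 8| = 3 m
12–17 s: |Δx| = |8 − 11| = 3 m
Total path = 14 m; average speed = 14/17 = 14/17 m/s.

14/17 m/s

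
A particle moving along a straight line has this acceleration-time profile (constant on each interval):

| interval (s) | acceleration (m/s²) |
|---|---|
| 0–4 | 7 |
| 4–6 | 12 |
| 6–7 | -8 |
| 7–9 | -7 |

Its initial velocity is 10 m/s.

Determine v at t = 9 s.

40 m/s

Δv equals the area under the a-t graph; then v = v₀ + Δv.
0–4 s: 7 × 4 = 28 m/s
4–6 s: 12 × 2 = 24 m/s
6–7 s: -8 × 1 = -8 m/s
7–9 s: -7 × 2 = -14 m/s
Δv = 30 m/s, so v(9) = 10 + (30) = 40 m/s.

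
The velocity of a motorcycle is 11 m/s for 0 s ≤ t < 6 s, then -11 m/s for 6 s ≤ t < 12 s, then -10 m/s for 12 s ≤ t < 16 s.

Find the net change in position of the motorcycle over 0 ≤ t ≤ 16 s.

-40 m

Net displacement equals the area under the velocity-time graph (areas below the axis count negative).
0–6 s: 11 × 6 = 66 m
6–12 s: -11 × 6 = -66 m
12–16 s: -10 × 4 = -40 m
Net displacement = -40 m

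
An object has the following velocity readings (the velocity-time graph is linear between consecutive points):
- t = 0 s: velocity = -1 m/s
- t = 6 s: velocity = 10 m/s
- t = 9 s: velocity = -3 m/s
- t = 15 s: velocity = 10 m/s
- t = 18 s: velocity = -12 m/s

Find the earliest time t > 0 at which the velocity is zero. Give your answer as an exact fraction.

v changes sign on 0–6 s (from -1 to 10); the graph is linear there, so v = 0 at t = 0 + (1)·(6 − 0)/(10 − -1) = 6/11 s.

t = 6/11 s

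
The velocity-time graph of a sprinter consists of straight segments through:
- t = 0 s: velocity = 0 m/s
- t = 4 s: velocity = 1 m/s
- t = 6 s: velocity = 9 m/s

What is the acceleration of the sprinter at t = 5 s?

4 m/s²

Acceleration is the slope of the v-t graph on 4–6 s: (9 − 1)/(6 − 4) = 4 m/s².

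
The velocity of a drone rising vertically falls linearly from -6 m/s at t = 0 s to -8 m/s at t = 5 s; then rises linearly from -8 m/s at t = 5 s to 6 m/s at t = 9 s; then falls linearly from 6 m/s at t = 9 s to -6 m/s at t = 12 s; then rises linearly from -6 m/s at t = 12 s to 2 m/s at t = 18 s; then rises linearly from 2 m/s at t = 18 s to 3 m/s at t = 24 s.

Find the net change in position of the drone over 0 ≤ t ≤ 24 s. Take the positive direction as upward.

Net displacement equals the area under the velocity-time graph (areas below the axis count negative).
0–5 s: ½(-6 + -8)(5) = -35 m
5–9 s: ½(-8 + 6)(4) = -4 m
9–12 s: ½(6 + -6)(3) = 0 m
12–18 s: ½(-6 + 2)(6) = -12 m
18–24 s: ½(2 + 3)(6) = 15 m
Net displacement = -36 m

-36 m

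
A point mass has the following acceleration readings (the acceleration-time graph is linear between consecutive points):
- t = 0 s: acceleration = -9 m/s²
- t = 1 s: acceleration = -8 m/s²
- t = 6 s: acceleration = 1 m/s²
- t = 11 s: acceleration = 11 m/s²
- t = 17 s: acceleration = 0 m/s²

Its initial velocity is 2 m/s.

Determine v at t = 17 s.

39 m/s

Δv equals the area under the a-t graph; then v = v₀ + Δv.
0–1 s: ½(-9 + -8)(1) = -8.5 m/s
1–6 s: ½(-8 + 1)(5) = -17.5 m/s
6–11 s: ½(1 + 11)(5) = 30 m/s
11–17 s: ½(11 + 0)(6) = 33 m/s
Δv = 37 m/s, so v(17) = 2 + (37) = 39 m/s.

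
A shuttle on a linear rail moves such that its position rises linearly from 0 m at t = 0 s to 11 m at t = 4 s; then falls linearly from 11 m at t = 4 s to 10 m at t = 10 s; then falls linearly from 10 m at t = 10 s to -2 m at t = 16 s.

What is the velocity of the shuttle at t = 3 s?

2.75 m/s

Velocity is the slope of the x-t graph on 0–4 s: (11 − 0)/(4 − 0) = 2.75 m/s.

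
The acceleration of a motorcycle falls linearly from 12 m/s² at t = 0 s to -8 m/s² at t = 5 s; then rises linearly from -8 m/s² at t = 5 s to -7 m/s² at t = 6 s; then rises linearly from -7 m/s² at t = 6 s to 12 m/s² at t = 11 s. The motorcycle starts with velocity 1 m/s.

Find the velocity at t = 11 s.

16 m/s

Δv equals the area under the a-t graph; then v = v₀ + Δv.
0–5 s: ½(12 + -8)(5) = 10 m/s
5–6 s: ½(-8 + -7)(1) = -7.5 m/s
6–11 s: ½(-7 + 12)(5) = 12.5 m/s
Δv = 15 m/s, so v(11) = 1 + (15) = 16 m/s.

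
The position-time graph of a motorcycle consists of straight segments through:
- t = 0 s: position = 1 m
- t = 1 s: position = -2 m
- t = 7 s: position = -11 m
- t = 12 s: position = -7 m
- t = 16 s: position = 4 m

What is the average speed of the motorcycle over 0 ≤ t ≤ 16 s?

Average speed = (total path length)/(elapsed time); on a piecewise-linear x-t graph the path length is Σ|Δx|.
0–1 s: |Δx| = |-2 − 1| = 3 m
1–7 s: |Δx| = |-11 − -2| = 9 m
7–12 s: |Δx| = |-7 − -11| = 4 m
12–16 s: |Δx| = |4 − -7| = 11 m
Total path = 27 m; average speed = 27/16 = 1.6875 m/s.

1.6875 m/s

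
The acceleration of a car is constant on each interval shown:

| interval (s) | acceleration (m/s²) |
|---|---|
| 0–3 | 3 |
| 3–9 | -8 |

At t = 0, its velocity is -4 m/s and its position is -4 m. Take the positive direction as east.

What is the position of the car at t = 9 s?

On each constant-a segment, Δv = aΔt and Δx = v₀Δt + ½aΔt²; chain segment to segment.
0–3 s: v starts -4 m/s; Δx = -4·3 + ½·3·3² = 1.5 m; v ends 5 m/s.
3–9 s: v starts 5 m/s; Δx = 5·6 + ½·-8·6² = -114 m; v ends -43 m/s.
x(9) = -4 + Σ Δx = -116.5 m.

-116.5 m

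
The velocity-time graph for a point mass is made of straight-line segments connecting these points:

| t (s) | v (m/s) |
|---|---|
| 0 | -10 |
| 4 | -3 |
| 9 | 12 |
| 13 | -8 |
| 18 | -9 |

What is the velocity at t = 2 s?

On 0–4 s the graph is linear from -10 to -3 m/s: v(2) = -10 + (-3 − -10)·(2 − 0)/(4 − 0) = -6.5 m/s.

-6.5 m/s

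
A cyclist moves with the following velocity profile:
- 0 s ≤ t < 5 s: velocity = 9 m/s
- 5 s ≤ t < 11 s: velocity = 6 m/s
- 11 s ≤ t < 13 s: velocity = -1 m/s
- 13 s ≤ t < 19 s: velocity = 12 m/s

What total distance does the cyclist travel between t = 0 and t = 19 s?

Distance (not displacement) is the total path length: add the absolute areas under v-t.
0–5 s: |9| × 5 = 45 m
5–11 s: |6| × 6 = 36 m
11–13 s: |-1| × 2 = 2 m
13–19 s: |12| × 6 = 72 m
Total distance = 155 m

155 m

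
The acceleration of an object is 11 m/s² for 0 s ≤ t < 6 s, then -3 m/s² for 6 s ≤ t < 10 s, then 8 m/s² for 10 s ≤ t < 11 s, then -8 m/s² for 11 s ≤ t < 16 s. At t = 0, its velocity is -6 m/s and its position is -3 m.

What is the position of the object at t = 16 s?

607 m

On each constant-a segment, Δv = aΔt and Δx = v₀Δt + ½aΔt²; chain segment to segment.
0–6 s: v starts -6 m/s; Δx = -6·6 + ½·11·6² = 162 m; v ends 60 m/s.
6–10 s: v starts 60 m/s; Δx = 60·4 + ½·-3·4² = 216 m; v ends 48 m/s.
10–11 s: v starts 48 m/s; Δx = 48·1 + ½·8·1² = 52 m; v ends 56 m/s.
11–16 s: v starts 56 m/s; Δx = 56·5 + ½·-8·5² = 180 m; v ends 16 m/s.
x(16) = -3 + Σ Δx = 607 m.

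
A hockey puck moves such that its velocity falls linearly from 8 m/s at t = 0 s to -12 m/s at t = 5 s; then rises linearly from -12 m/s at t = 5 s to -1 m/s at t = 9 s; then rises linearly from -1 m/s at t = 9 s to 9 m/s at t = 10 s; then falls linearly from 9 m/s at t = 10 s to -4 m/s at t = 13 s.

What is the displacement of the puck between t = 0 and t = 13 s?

-24.5 m

Net displacement equals the area under the velocity-time graph (areas below the axis count negative).
0–5 s: ½(8 + -12)(5) = -10 m
5–9 s: ½(-12 + -1)(4) = -26 m
9–10 s: ½(-1 + 9)(1) = 4 m
10–13 s: ½(9 + -4)(3) = 7.5 m
Net displacement = -24.5 m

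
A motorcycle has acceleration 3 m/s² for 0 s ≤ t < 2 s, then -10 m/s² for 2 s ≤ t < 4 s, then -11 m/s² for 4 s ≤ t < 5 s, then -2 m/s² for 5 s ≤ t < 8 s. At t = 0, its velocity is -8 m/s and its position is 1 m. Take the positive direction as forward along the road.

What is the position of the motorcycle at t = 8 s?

On each constant-a segment, Δv = aΔt and Δx = v₀Δt + ½aΔt²; chain segment to segment.
0–2 s: v starts -8 m/s; Δx = -8·2 + ½·3·2² = -10 m; v ends -2 m/s.
2–4 s: v starts -2 m/s; Δx = -2·2 + ½·-10·2² = -24 m; v ends -22 m/s.
4–5 s: v starts -22 m/s; Δx = -22·1 + ½·-11·1² = -27.5 m; v ends -33 m/s.
5–8 s: v starts -33 m/s; Δx = -33·3 + ½·-2·3² = -108 m; v ends -39 m/s.
x(8) = 1 + Σ Δx = -168.5 m.

-168.5 m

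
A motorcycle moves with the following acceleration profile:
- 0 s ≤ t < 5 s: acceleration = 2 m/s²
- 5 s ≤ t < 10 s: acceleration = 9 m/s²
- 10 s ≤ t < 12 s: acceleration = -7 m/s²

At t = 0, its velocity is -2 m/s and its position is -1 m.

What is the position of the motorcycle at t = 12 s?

258.5 m

On each constant-a segment, Δv = aΔt and Δx = v₀Δt + ½aΔt²; chain segment to segment.
0–5 s: v starts -2 m/s; Δx = -2·5 + ½·2·5² = 15 m; v ends 8 m/s.
5–10 s: v starts 8 m/s; Δx = 8·5 + ½·9·5² = 152.5 m; v ends 53 m/s.
10–12 s: v starts 53 m/s; Δx = 53·2 + ½·-7·2² = 92 m; v ends 39 m/s.
x(12) = -1 + Σ Δx = 258.5 m.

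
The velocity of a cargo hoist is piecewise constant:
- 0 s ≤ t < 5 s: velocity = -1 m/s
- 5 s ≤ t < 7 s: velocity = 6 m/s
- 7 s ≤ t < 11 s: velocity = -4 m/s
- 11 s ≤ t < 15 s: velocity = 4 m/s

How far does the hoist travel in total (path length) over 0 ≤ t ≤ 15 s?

Total distance travelled is ∫|v| dt — sum the magnitudes of each area piece.
0–5 s: |-1| × 5 = 5 m
5–7 s: |6| × 2 = 12 m
7–11 s: |-4| × 4 = 16 m
11–15 s: |4| × 4 = 16 m
Total distance = 49 m

49 m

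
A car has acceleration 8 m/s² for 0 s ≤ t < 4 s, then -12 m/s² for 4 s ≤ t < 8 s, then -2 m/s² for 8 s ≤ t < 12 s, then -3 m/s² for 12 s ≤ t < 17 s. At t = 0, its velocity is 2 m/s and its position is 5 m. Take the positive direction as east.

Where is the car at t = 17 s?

On each constant-a segment, Δv = aΔt and Δx = v₀Δt + ½aΔt²; chain segment to segment.
0–4 s: v starts 2 m/s; Δx = 2·4 + ½·8·4² = 72 m; v ends 34 m/s.
4–8 s: v starts 34 m/s; Δx = 34·4 + ½·-12·4² = 40 m; v ends -14 m/s.
8–12 s: v starts -14 m/s; Δx = -14·4 + ½·-2·4² = -72 m; v ends -22 m/s.
12–17 s: v starts -22 m/s; Δx = -22·5 + ½·-3·5² = -147.5 m; v ends -37 m/s.
x(17) = 5 + Σ Δx = -102.5 m.

-102.5 m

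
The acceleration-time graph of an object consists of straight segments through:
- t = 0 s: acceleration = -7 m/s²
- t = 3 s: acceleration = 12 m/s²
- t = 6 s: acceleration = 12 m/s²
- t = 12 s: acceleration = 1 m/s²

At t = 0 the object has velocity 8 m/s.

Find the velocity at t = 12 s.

90.5 m/s

Δv equals the area under the a-t graph; then v = v₀ + Δv.
0–3 s: ½(-7 + 12)(3) = 7.5 m/s
3–6 s: 12 × 3 = 36 m/s
6–12 s: ½(12 + 1)(6) = 39 m/s
Δv = 82.5 m/s, so v(12) = 8 + (82.5) = 90.5 m/s.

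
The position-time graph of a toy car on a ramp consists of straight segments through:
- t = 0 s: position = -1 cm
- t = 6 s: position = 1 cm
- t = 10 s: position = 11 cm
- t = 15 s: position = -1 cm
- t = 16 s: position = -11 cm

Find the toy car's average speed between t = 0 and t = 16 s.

Average speed = (total path length)/(elapsed time); on a piecewise-linear x-t graph the path length is Σ|Δx|.
0–6 s: |Δx| = |1 − -1| = 2 cm
6–10 s: |Δx| = |11 − 1| = 10 cm
10–15 s: |Δx| = |-1 − 11| = 12 cm
15–16 s: |Δx| = |-11 − -1| = 10 cm
Total path = 34 cm; average speed = 34/16 = 2.125 cm/s.

2.125 cm/s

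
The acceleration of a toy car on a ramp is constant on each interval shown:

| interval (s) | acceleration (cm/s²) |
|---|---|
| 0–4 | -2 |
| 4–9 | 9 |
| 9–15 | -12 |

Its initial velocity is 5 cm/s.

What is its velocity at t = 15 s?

-30 cm/s

Δv equals the area under the a-t graph; then v = v₀ + Δv.
0–4 s: -2 × 4 = -8 cm/s
4–9 s: 9 × 5 = 45 cm/s
9–15 s: -12 × 6 = -72 cm/s
Δv = -35 cm/s, so v(15) = 5 + (-35) = -30 cm/s.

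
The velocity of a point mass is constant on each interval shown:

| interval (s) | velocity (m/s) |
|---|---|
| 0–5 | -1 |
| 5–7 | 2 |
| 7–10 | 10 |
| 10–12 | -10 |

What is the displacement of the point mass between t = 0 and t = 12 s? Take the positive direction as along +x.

9 m

Displacement is the signed area under the v-t curve.
0–5 s: -1 × 5 = -5 m
5–7 s: 2 × 2 = 4 m
7–10 s: 10 × 3 = 30 m
10–12 s: -10 × 2 = -20 m
Net displacement = 9 m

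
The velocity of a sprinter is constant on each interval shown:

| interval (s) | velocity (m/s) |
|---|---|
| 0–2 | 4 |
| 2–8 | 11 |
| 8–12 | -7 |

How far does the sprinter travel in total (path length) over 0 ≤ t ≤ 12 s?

102 m

Total distance travelled is ∫|v| dt — sum the magnitudes of each area piece.
0–2 s: |4| × 2 = 8 m
2–8 s: |11| × 6 = 66 m
8–12 s: |-7| × 4 = 28 m
Total distance = 102 m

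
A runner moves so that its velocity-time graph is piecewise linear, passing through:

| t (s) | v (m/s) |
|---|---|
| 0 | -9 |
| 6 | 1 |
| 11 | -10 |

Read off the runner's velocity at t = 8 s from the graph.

-3.4 m/s

On 6–11 s the graph is linear from 1 to -10 m/s: v(8) = 1 + (-10 − 1)·(8 − 6)/(11 − 6) = -3.4 m/s.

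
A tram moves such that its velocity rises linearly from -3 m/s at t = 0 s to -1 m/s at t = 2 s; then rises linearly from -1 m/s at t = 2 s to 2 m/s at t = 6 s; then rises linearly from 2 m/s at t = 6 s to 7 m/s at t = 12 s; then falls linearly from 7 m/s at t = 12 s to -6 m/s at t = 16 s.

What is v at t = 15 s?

On 12–16 s the graph is linear from 7 to -6 m/s: v(15) = 7 + (-6 − 7)·(15 − 12)/(16 − 12) = -2.75 m/s.

-2.75 m/s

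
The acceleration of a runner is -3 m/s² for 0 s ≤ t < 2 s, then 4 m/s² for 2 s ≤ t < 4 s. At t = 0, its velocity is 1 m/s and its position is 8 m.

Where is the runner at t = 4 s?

On each constant-a segment, Δv = aΔt and Δx = v₀Δt + ½aΔt²; chain segment to segment.
0–2 s: v starts 1 m/s; Δx = 1·2 + ½·-3·2² = -4 m; v ends -5 m/s.
2–4 s: v starts -5 m/s; Δx = -5·2 + ½·4·2² = -2 m; v ends 3 m/s.
x(4) = 8 + Σ Δx = 2 m.

2 m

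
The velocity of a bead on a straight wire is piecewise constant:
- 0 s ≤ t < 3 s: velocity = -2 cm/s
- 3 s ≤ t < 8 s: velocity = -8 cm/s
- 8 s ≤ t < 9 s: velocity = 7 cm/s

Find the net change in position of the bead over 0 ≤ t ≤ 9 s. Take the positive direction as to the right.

Displacement is the signed area under the v-t curve.
0–3 s: -2 × 3 = -6 cm
3–8 s: -8 × 5 = -40 cm
8–9 s: 7 × 1 = 7 cm
Net displacement = -39 cm

-39 cm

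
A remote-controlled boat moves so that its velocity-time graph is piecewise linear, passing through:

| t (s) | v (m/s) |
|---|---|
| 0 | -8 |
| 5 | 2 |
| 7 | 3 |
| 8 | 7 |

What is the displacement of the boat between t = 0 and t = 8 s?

Net displacement equals the area under the velocity-time graph (areas below the axis count negative).
0–5 s: ½(-8 + 2)(5) = -15 m
5–7 s: ½(2 + 3)(2) = 5 m
7–8 s: ½(3 + 7)(1) = 5 m
Net displacement = -5 m

-5 m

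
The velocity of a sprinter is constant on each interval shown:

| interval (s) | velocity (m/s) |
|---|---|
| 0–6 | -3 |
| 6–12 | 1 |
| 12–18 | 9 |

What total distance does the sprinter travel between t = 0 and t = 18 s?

Total distance travelled is ∫|v| dt — sum the magnitudes of each area piece.
0–6 s: |-3| × 6 = 18 m
6–12 s: |1| × 6 = 6 m
12–18 s: |9| × 6 = 54 m
Total distance = 78 m

78 m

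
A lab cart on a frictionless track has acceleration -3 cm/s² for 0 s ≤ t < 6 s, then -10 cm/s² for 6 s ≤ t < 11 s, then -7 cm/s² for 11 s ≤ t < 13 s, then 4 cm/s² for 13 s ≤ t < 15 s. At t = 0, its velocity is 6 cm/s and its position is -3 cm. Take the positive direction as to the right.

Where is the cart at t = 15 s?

On each constant-a segment, Δv = aΔt and Δx = v₀Δt + ½aΔt²; chain segment to segment.
0–6 s: v starts 6 cm/s; Δx = 6·6 + ½·-3·6² = -18 cm; v ends -12 cm/s.
6–11 s: v starts -12 cm/s; Δx = -12·5 + ½·-10·5² = -185 cm; v ends -62 cm/s.
11–13 s: v starts -62 cm/s; Δx = -62·2 + ½·-7·2² = -138 cm; v ends -76 cm/s.
13–15 s: v starts -76 cm/s; Δx = -76·2 + ½·4·2² = -144 cm; v ends -68 cm/s.
x(15) = -3 + Σ Δx = -488 cm.

-488 cm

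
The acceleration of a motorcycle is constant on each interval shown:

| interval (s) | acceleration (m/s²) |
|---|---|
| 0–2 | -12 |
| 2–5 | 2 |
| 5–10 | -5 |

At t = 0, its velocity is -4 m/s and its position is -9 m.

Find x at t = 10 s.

-288.5 m

On each constant-a segment, Δv = aΔt and Δx = v₀Δt + ½aΔt²; chain segment to segment.
0–2 s: v starts -4 m/s; Δx = -4·2 + ½·-12·2² = -32 m; v ends -28 m/s.
2–5 s: v starts -28 m/s; Δx = -28·3 + ½·2·3² = -75 m; v ends -22 m/s.
5–10 s: v starts -22 m/s; Δx = -22·5 + ½·-5·5² = -172.5 m; v ends -47 m/s.
x(10) = -9 + Σ Δx = -288.5 m.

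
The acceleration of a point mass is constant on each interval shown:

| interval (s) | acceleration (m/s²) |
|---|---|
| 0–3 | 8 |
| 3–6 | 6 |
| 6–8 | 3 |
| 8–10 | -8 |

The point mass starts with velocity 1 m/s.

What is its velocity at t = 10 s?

33 m/s

Δv equals the area under the a-t graph; then v = v₀ + Δv.
0–3 s: 8 × 3 = 24 m/s
3–6 s: 6 × 3 = 18 m/s
6–8 s: 3 × 2 = 6 m/s
8–10 s: -8 × 2 = -16 m/s
Δv = 32 m/s, so v(10) = 1 + (32) = 33 m/s.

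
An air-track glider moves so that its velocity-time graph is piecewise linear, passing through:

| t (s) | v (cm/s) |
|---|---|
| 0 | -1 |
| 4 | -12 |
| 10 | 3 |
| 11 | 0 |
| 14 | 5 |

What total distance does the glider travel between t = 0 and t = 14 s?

65.6 cm

Distance (not displacement) is the total path length: add the absolute areas under v-t.
0–4 s: |½(-1 + -12)(4)| = 26 cm
4–10 s: v = 0 at t = 8.8 s; triangle areas 28.8 + 1.8 = 30.6 cm
10–11 s: |½(3 + 0)(1)| = 1.5 cm
11–14 s: |½(0 + 5)(3)| = 7.5 cm
Total distance = 65.6 cm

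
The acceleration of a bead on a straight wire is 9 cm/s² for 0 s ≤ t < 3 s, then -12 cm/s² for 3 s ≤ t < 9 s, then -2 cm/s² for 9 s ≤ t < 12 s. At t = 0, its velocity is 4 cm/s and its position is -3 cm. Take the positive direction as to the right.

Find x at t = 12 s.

-112.5 cm

On each constant-a segment, Δv = aΔt and Δx = v₀Δt + ½aΔt²; chain segment to segment.
0–3 s: v starts 4 cm/s; Δx = 4·3 + ½·9·3² = 52.5 cm; v ends 31 cm/s.
3–9 s: v starts 31 cm/s; Δx = 31·6 + ½·-12·6² = -30 cm; v ends -41 cm/s.
9–12 s: v starts -41 cm/s; Δx = -41·3 + ½·-2·3² = -132 cm; v ends -47 cm/s.
x(12) = -3 + Σ Δx = -112.5 cm.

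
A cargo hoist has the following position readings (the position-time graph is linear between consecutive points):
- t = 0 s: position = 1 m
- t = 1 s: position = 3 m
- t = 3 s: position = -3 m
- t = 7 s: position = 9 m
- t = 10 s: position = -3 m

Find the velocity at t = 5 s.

Velocity is the slope of the x-t graph on 3–7 s: (9 − -3)/(7 − 3) = 3 m/s.

3 m/s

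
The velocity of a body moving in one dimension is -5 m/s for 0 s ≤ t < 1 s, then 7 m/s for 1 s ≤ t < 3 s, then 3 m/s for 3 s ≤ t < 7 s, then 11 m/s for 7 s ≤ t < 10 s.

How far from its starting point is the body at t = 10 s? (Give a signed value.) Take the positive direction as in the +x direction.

Displacement is the signed area under the v-t curve.
0–1 s: -5 × 1 = -5 m
1–3 s: 7 × 2 = 14 m
3–7 s: 3 × 4 = 12 m
7–10 s: 11 × 3 = 33 m
Net displacement = 54 m

54 m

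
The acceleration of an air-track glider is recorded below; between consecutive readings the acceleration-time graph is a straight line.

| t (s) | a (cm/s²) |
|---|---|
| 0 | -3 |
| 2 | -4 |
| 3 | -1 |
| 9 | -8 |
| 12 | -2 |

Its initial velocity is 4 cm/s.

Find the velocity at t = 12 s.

Δv equals the area under the a-t graph; then v = v₀ + Δv.
0–2 s: ½(-3 + -4)(2) = -7 cm/s
2–3 s: ½(-4 + -1)(1) = -2.5 cm/s
3–9 s: ½(-1 + -8)(6) = -27 cm/s
9–12 s: ½(-8 + -2)(3) = -15 cm/s
Δv = -51.5 cm/s, so v(12) = 4 + (-51.5) = -47.5 cm/s.

-47.5 cm/s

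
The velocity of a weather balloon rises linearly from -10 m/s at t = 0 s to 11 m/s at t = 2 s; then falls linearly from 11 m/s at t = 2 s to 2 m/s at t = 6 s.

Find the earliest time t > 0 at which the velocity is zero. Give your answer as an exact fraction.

v changes sign on 0–2 s (from -10 to 11); the graph is linear there, so v = 0 at t = 0 + (10)·(2 − 0)/(11 − -10) = 20/21 s.

t = 20/21 s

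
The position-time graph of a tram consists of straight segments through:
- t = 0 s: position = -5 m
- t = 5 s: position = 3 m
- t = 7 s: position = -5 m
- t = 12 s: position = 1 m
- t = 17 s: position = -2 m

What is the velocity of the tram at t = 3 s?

1.6 m/s

Velocity is the slope of the x-t graph on 0–5 s: (3 − -5)/(5 − 0) = 1.6 m/s.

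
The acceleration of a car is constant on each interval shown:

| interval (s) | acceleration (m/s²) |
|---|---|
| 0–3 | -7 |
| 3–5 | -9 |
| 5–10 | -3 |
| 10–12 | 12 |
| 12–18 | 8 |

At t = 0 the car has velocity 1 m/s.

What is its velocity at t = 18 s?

19 m/s

Δv equals the area under the a-t graph; then v = v₀ + Δv.
0–3 s: -7 × 3 = -21 m/s
3–5 s: -9 × 2 = -18 m/s
5–10 s: -3 × 5 = -15 m/s
10–12 s: 12 × 2 = 24 m/s
12–18 s: 8 × 6 = 48 m/s
Δv = 18 m/s, so v(18) = 1 + (18) = 19 m/s.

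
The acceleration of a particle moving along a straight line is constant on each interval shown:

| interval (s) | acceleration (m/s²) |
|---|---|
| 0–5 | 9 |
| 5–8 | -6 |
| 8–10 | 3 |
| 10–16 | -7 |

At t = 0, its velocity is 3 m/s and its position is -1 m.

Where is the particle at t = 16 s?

399.5 m

On each constant-a segment, Δv = aΔt and Δx = v₀Δt + ½aΔt²; chain segment to segment.
0–5 s: v starts 3 m/s; Δx = 3·5 + ½·9·5² = 127.5 m; v ends 48 m/s.
5–8 s: v starts 48 m/s; Δx = 48·3 + ½·-6·3² = 117 m; v ends 30 m/s.
8–10 s: v starts 30 m/s; Δx = 30·2 + ½·3·2² = 66 m; v ends 36 m/s.
10–16 s: v starts 36 m/s; Δx = 36·6 + ½·-7·6² = 90 m; v ends -6 m/s.
x(16) = -1 + Σ Δx = 399.5 m.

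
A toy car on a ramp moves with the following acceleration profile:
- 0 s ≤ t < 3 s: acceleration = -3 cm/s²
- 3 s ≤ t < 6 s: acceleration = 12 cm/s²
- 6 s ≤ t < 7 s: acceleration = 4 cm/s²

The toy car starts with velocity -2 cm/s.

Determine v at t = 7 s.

Δv equals the area under the a-t graph; then v = v₀ + Δv.
0–3 s: -3 × 3 = -9 cm/s
3–6 s: 12 × 3 = 36 cm/s
6–7 s: 4 × 1 = 4 cm/s
Δv = 31 cm/s, so v(7) = -2 + (31) = 29 cm/s.

29 cm/s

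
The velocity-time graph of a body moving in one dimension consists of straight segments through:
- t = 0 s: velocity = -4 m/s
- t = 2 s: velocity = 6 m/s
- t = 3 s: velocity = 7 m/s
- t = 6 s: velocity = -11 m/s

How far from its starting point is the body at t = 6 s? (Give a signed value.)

Displacement is the signed area under the v-t curve.
0–2 s: ½(-4 + 6)(2) = 2 m
2–3 s: ½(6 + 7)(1) = 6.5 m
3–6 s: ½(7 + -11)(3) = -6 m
Net displacement = 2.5 m

2.5 m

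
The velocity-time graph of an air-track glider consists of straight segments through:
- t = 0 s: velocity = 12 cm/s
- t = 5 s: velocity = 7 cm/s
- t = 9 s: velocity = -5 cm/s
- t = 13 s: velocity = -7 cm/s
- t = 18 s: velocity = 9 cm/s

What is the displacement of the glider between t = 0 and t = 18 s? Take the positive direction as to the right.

Net displacement equals the area under the velocity-time graph (areas below the axis count negative).
0–5 s: ½(12 + 7)(5) = 47.5 cm
5–9 s: ½(7 + -5)(4) = 4 cm
9–13 s: ½(-5 + -7)(4) = -24 cm
13–18 s: ½(-7 + 9)(5) = 5 cm
Net displacement = 32.5 cm

32.5 cm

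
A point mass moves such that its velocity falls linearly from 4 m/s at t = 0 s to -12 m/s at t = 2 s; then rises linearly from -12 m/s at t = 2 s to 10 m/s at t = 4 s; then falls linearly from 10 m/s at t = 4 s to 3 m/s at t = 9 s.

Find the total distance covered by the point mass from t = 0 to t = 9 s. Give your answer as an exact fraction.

Total distance travelled is ∫|v| dt — sum the magnitudes of each area piece.
0–2 s: v = 0 at t = 0.5 s; triangle areas 1 + 9 = 10 m
2–4 s: v = 0 at t = 34/11 s; triangle areas 72/11 + 50/11 = 122/11 m
4–9 s: |½(10 + 3)(5)| = 32.5 m
Total distance = 1179/22 m

1179/22 m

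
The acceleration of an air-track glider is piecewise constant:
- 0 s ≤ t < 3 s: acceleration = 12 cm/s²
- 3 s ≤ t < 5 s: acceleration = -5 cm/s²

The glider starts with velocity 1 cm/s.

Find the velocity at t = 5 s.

27 cm/s

Δv equals the area under the a-t graph; then v = v₀ + Δv.
0–3 s: 12 × 3 = 36 cm/s
3–5 s: -5 × 2 = -10 cm/s
Δv = 26 cm/s, so v(5) = 1 + (26) = 27 cm/s.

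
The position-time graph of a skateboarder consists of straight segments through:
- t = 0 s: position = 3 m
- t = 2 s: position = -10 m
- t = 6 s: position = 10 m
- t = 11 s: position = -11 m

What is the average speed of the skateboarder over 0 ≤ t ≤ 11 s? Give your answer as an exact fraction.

Average speed = (total path length)/(elapsed time); on a piecewise-linear x-t graph the path length is Σ|Δx|.
0–2 s: |Δx| = |-10 − 3| = 13 m
2–6 s: |Δx| = |10 − -10| = 20 m
6–11 s: |Δx| = |-11 − 10| = 21 m
Total path = 54 m; average speed = 54/11 = 54/11 m/s.

54/11 m/s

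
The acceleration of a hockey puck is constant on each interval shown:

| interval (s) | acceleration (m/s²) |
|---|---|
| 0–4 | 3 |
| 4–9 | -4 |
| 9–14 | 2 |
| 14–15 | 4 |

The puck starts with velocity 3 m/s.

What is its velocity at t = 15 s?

9 m/s

Δv equals the area under the a-t graph; then v = v₀ + Δv.
0–4 s: 3 × 4 = 12 m/s
4–9 s: -4 × 5 = -20 m/s
9–14 s: 2 × 5 = 10 m/s
14–15 s: 4 × 1 = 4 m/s
Δv = 6 m/s, so v(15) = 3 + (6) = 9 m/s.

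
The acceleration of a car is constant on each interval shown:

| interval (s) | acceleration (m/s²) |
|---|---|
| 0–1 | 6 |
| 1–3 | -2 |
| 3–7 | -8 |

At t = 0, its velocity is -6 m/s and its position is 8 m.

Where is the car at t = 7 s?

-79 m

On each constant-a segment, Δv = aΔt and Δx = v₀Δt + ½aΔt²; chain segment to segment.
0–1 s: v starts -6 m/s; Δx = -6·1 + ½·6·1² = -3 m; v ends 0 m/s.
1–3 s: v starts 0 m/s; Δx = 0·2 + ½·-2·2² = -4 m; v ends -4 m/s.
3–7 s: v starts -4 m/s; Δx = -4·4 + ½·-8·4² = -80 m; v ends -36 m/s.
x(7) = 8 + Σ Δx = -79 m.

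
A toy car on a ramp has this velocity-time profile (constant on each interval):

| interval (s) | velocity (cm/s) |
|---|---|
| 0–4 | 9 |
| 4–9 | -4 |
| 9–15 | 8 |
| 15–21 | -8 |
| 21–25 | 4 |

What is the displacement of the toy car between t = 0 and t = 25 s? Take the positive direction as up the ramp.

Displacement is the signed area under the v-t curve.
0–4 s: 9 × 4 = 36 cm
4–9 s: -4 × 5 = -20 cm
9–15 s: 8 × 6 = 48 cm
15–21 s: -8 × 6 = -48 cm
21–25 s: 4 × 4 = 16 cm
Net displacement = 32 cm

32 cm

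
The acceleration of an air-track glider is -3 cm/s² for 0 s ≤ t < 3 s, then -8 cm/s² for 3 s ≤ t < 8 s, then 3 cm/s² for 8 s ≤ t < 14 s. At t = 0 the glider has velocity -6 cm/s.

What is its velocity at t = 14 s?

-37 cm/s

Δv equals the area under the a-t graph; then v = v₀ + Δv.
0–3 s: -3 × 3 = -9 cm/s
3–8 s: -8 × 5 = -40 cm/s
8–14 s: 3 × 6 = 18 cm/s
Δv = -31 cm/s, so v(14) = -6 + (-31) = -37 cm/s.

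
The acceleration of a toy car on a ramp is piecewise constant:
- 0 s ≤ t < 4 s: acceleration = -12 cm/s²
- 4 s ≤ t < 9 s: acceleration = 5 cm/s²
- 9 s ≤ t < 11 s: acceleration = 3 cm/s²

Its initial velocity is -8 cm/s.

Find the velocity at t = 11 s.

-25 cm/s

Δv equals the area under the a-t graph; then v = v₀ + Δv.
0–4 s: -12 × 4 = -48 cm/s
4–9 s: 5 × 5 = 25 cm/s
9–11 s: 3 × 2 = 6 cm/s
Δv = -17 cm/s, so v(11) = -8 + (-17) = -25 cm/s.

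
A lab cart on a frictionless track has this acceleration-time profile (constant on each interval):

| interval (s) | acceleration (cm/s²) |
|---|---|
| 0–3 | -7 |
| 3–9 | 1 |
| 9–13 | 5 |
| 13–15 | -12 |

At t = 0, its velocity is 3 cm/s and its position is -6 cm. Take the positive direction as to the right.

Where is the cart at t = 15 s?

On each constant-a segment, Δv = aΔt and Δx = v₀Δt + ½aΔt²; chain segment to segment.
0–3 s: v starts 3 cm/s; Δx = 3·3 + ½·-7·3² = -22.5 cm; v ends -18 cm/s.
3–9 s: v starts -18 cm/s; Δx = -18·6 + ½·1·6² = -90 cm; v ends -12 cm/s.
9–13 s: v starts -12 cm/s; Δx = -12·4 + ½·5·4² = -8 cm; v ends 8 cm/s.
13–15 s: v starts 8 cm/s; Δx = 8·2 + ½·-12·2² = -8 cm; v ends -16 cm/s.
x(15) = -6 + Σ Δx = -134.5 cm.

-134.5 cm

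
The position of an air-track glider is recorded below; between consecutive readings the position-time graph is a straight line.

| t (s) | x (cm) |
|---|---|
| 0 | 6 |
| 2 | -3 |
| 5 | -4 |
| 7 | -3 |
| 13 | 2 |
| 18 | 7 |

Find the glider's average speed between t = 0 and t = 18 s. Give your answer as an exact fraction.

Average speed = (total path length)/(elapsed time); on a piecewise-linear x-t graph the path length is Σ|Δx|.
0–2 s: |Δx| = |-3 − 6| = 9 cm
2–5 s: |Δx| = |-4 − -3| = 1 cm
5–7 s: |Δx| = |-3 − -4| = 1 cm
7–13 s: |Δx| = |2 − -3| = 5 cm
13–18 s: |Δx| = |7 − 2| = 5 cm
Total path = 21 cm; average speed = 21/18 = 7/6 cm/s.

7/6 cm/s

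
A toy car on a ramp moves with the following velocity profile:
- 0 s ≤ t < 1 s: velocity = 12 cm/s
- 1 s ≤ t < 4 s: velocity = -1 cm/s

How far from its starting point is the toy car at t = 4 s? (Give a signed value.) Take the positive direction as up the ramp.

9 cm

Displacement is the signed area under the v-t curve.
0–1 s: 12 × 1 = 12 cm
1–4 s: -1 × 3 = -3 cm
Net displacement = 9 cm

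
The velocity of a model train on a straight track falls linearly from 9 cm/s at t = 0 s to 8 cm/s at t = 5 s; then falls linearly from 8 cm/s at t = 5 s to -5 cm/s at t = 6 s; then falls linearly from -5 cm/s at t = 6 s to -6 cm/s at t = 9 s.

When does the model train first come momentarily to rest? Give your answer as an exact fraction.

t = 73/13 s

v changes sign on 5–6 s (from 8 to -5); the graph is linear there, so v = 0 at t = 5 + (-8)·(6 − 5)/(-5 − 8) = 73/13 s.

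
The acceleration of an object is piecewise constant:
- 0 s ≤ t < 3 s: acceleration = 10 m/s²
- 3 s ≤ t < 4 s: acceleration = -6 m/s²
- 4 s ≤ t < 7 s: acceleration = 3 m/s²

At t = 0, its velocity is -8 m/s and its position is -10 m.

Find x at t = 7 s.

On each constant-a segment, Δv = aΔt and Δx = v₀Δt + ½aΔt²; chain segment to segment.
0–3 s: v starts -8 m/s; Δx = -8·3 + ½·10·3² = 21 m; v ends 22 m/s.
3–4 s: v starts 22 m/s; Δx = 22·1 + ½·-6·1² = 19 m; v ends 16 m/s.
4–7 s: v starts 16 m/s; Δx = 16·3 + ½·3·3² = 61.5 m; v ends 25 m/s.
x(7) = -10 + Σ Δx = 91.5 m.

91.5 m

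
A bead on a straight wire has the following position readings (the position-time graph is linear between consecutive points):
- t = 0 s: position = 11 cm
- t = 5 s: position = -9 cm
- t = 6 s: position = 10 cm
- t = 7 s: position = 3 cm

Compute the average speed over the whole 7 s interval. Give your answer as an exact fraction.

46/7 cm/s

Average speed = (total path length)/(elapsed time); on a piecewise-linear x-t graph the path length is Σ|Δx|.
0–5 s: |Δx| = |-9 − 11| = 20 cm
5–6 s: |Δx| = |10 − -9| = 19 cm
6–7 s: |Δx| = |3 − 10| = 7 cm
Total path = 46 cm; average speed = 46/7 = 46/7 cm/s.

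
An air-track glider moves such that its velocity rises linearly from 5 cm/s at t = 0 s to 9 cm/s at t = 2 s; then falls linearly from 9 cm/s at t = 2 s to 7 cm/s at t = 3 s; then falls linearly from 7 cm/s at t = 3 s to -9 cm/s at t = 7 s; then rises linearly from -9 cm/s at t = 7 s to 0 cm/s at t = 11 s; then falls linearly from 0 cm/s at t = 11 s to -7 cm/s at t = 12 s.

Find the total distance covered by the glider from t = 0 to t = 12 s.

Distance (not displacement) is the total path length: add the absolute areas under v-t.
0–2 s: |½(5 + 9)(2)| = 14 cm
2–3 s: |½(9 + 7)(1)| = 8 cm
3–7 s: v = 0 at t = 4.75 s; triangle areas 6.125 + 10.125 = 16.25 cm
7–11 s: |½(-9 + 0)(4)| = 18 cm
11–12 s: |½(0 + -7)(1)| = 3.5 cm
Total distance = 59.75 cm

59.75 cm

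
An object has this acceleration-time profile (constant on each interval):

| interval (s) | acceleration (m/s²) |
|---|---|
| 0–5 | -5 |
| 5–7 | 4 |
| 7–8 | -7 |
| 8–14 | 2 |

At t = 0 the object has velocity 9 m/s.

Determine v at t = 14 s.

Δv equals the area under the a-t graph; then v = v₀ + Δv.
0–5 s: -5 × 5 = -25 m/s
5–7 s: 4 × 2 = 8 m/s
7–8 s: -7 × 1 = -7 m/s
8–14 s: 2 × 6 = 12 m/s
Δv = -12 m/s, so v(14) = 9 + (-12) = -3 m/s.

-3 m/s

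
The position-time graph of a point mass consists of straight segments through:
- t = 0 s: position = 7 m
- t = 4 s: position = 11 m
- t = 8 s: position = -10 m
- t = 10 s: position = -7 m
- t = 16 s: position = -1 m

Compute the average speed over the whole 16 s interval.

2.125 m/s

Average speed = (total path length)/(elapsed time); on a piecewise-linear x-t graph the path length is Σ|Δx|.
0–4 s: |Δx| = |11 − 7| = 4 m
4–8 s: |Δx| = |-10 − 11| = 21 m
8–10 s: |Δx| = |-7 − -10| = 3 m
10–16 s: |Δx| = |-1 − -7| = 6 m
Total path = 34 m; average speed = 34/16 = 2.125 m/s.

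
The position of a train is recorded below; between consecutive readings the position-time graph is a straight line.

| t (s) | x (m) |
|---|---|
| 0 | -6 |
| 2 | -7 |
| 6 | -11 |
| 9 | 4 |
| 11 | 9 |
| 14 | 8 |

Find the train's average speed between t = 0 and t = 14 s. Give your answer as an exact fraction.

13/7 m/s

Average speed = (total path length)/(elapsed time); on a piecewise-linear x-t graph the path length is Σ|Δx|.
0–2 s: |Δx| = |-7 − -6| = 1 m
2–6 s: |Δx| = |-11 − -7| = 4 m
6–9 s: |Δx| = |4 − -11| = 15 m
9–11 s: |Δx| = |9 − 4| = 5 m
11–14 s: |Δx| = |8 − 9| = 1 m
Total path = 26 m; average speed = 26/14 = 13/7 m/s.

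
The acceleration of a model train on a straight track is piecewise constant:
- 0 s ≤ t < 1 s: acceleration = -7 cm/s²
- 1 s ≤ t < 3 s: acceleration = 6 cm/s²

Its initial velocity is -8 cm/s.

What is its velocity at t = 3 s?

-3 cm/s

Δv equals the area under the a-t graph; then v = v₀ + Δv.
0–1 s: -7 × 1 = -7 cm/s
1–3 s: 6 × 2 = 12 cm/s
Δv = 5 cm/s, so v(3) = -8 + (5) = -3 cm/s.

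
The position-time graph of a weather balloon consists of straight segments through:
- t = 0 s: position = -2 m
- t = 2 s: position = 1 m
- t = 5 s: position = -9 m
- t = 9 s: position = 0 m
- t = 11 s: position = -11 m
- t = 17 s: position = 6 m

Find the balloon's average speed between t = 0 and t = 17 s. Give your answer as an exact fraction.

50/17 m/s

Average speed = (total path length)/(elapsed time); on a piecewise-linear x-t graph the path length is Σ|Δx|.
0–2 s: |Δx| = |1 − -2| = 3 m
2–5 s: |Δx| = |-9 − 1| = 10 m
5–9 s: |Δx| = |0 − -9| = 9 m
9–11 s: |Δx| = |-11 − 0| = 11 m
11–17 s: |Δx| = |6 − -11| = 17 m
Total path = 50 m; average speed = 50/17 = 50/17 m/s.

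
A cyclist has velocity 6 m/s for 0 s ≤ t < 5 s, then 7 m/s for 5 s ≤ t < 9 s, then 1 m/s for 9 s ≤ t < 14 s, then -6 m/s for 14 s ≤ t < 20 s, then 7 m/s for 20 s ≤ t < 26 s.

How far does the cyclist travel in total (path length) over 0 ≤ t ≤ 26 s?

Total distance travelled is ∫|v| dt — sum the magnitudes of each area piece.
0–5 s: |6| × 5 = 30 m
5–9 s: |7| × 4 = 28 m
9–14 s: |1| × 5 = 5 m
14–20 s: |-6| × 6 = 36 m
20–26 s: |7| × 6 = 42 m
Total distance = 141 m

141 m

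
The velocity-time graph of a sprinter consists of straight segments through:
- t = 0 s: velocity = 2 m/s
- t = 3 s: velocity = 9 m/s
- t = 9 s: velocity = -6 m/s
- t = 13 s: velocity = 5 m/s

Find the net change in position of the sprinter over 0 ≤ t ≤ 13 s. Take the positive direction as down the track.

23.5 m

Net displacement equals the area under the velocity-time graph (areas below the axis count negative).
0–3 s: ½(2 + 9)(3) = 16.5 m
3–9 s: ½(9 + -6)(6) = 9 m
9–13 s: ½(-6 + 5)(4) = -2 m
Net displacement = 23.5 m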